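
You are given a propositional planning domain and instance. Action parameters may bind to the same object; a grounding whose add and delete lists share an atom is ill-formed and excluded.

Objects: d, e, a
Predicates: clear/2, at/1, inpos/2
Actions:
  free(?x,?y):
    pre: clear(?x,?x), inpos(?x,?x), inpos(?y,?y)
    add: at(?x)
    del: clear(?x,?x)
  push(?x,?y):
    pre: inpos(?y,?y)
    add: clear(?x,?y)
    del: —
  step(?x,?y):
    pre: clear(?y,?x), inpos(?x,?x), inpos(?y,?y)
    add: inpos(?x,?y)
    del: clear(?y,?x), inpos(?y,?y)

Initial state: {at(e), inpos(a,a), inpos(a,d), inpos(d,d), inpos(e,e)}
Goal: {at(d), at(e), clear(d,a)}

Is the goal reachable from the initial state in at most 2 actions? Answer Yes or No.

No

1. push(d,d)  →  {at(e), clear(d,d), inpos(a,a), inpos(a,d), inpos(d,d), inpos(e,e)}
2. free(d,d)  →  {at(d), at(e), inpos(a,a), inpos(a,d), inpos(d,d), inpos(e,e)}
3. push(d,a)  →  {at(d), at(e), clear(d,a), inpos(a,a), inpos(a,d), inpos(d,d), inpos(e,e)}
optimal plan length = 3; 3 > 2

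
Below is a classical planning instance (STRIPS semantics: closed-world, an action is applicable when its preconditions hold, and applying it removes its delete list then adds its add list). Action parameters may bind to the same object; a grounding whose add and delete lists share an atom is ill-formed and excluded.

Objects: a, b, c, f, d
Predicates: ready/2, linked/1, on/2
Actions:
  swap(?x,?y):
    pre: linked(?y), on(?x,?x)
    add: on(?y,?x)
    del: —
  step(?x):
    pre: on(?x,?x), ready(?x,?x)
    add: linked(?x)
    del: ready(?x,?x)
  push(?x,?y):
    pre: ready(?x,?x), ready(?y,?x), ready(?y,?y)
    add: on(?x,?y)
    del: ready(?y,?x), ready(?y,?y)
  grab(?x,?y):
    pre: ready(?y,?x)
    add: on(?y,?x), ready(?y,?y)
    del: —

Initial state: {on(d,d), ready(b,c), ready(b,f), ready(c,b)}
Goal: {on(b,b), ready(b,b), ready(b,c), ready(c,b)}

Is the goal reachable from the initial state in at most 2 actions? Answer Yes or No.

Yes

1. grab(c,b)  →  {on(b,c), on(d,d), ready(b,b), ready(b,c), ready(b,f), ready(c,b)}
2. grab(b,b)  →  {on(b,b), on(b,c), on(d,d), ready(b,b), ready(b,c), ready(b,f), ready(c,b)}
optimal plan length = 2; 2 ≤ 2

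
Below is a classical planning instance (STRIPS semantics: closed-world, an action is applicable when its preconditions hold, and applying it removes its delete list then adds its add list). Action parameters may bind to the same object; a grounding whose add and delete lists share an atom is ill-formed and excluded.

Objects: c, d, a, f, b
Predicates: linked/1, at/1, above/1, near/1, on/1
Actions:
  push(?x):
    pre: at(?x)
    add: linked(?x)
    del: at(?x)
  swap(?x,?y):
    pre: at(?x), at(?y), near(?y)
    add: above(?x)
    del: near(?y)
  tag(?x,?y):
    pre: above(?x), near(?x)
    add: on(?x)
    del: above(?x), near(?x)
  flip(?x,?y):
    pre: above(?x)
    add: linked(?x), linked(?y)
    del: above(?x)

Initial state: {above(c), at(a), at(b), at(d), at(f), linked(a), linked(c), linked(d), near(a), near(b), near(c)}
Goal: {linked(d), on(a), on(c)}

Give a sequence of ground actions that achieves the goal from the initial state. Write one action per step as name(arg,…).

swap(a,b); tag(c,c); tag(a,c)

1. swap(a,b)  →  {above(a), above(c), at(a), at(b), at(d), at(f), linked(a), linked(c), linked(d), near(a), near(c)}
2. tag(c,c)  →  {above(a), at(a), at(b), at(d), at(f), linked(a), linked(c), linked(d), near(a), on(c)}
3. tag(a,c)  →  {at(a), at(b), at(d), at(f), linked(a), linked(c), linked(d), on(a), on(c)}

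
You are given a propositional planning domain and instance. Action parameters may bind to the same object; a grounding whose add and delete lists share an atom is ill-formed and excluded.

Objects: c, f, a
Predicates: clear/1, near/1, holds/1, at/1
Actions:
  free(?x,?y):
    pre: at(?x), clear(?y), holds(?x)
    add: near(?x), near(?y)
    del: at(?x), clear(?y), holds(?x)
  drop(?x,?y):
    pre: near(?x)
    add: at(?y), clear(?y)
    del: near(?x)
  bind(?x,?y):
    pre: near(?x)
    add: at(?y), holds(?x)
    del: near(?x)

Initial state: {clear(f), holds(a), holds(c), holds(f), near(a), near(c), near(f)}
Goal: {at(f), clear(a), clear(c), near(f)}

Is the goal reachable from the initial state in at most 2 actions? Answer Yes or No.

1. drop(c,c)  →  {at(c), clear(c), clear(f), holds(a), holds(c), holds(f), near(a), near(f)}
2. free(c,f)  →  {clear(c), holds(a), holds(f), near(a), near(c), near(f)}
3. drop(c,f)  →  {at(f), clear(c), clear(f), holds(a), holds(f), near(a), near(f)}
4. drop(a,a)  →  {at(a), at(f), clear(a), clear(c), clear(f), holds(a), holds(f), near(f)}
optimal plan length = 4; 4 > 2

No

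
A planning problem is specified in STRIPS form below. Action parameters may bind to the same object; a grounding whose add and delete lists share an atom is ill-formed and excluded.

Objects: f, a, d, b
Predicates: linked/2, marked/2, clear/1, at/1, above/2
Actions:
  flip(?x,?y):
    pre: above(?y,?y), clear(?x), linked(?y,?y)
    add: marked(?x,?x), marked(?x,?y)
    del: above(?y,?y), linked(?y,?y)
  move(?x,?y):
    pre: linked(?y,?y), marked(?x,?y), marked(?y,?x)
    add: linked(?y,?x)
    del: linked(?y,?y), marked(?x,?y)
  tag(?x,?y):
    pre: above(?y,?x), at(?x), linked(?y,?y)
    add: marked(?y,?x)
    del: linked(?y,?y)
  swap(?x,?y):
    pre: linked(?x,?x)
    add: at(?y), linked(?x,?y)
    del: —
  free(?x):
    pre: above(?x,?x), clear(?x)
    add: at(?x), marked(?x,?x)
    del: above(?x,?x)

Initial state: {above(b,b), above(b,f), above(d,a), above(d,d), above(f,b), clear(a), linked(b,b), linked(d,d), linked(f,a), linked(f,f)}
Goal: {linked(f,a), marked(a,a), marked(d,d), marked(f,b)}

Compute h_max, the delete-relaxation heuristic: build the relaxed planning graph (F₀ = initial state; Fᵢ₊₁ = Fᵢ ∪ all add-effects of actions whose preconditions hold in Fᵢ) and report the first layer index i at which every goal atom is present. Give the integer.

2

F0 = init (10 atoms)
F1 = F0 ∪ {at(a), at(b), at(d), at(f), linked(b,a), linked(b,d), linked(b,f), linked(d,a), linked(d,b), linked(d,f), linked(f,b), linked(f,d), marked(a,a), marked(a,b), marked(a,d)}  (25 atoms)
F2 = F1 ∪ {marked(b,b), marked(b,f), marked(d,a), marked(d,d), marked(f,b)}  (30 atoms)
goal ⊆ F2  ⇒  h_max = 2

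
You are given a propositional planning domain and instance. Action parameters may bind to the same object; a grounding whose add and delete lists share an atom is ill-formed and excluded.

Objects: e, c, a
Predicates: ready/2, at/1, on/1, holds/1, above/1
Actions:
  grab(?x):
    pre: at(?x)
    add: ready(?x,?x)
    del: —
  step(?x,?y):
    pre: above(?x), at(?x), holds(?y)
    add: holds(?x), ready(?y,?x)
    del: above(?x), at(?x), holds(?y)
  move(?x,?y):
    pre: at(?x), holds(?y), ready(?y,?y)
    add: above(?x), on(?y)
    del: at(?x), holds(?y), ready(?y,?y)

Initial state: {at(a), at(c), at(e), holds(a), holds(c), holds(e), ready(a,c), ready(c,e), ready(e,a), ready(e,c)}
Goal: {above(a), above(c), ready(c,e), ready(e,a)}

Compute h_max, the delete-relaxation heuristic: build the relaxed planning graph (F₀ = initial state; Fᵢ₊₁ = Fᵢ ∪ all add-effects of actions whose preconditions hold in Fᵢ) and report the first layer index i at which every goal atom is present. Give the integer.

F0 = init (10 atoms)
F1 = F0 ∪ {ready(a,a), ready(c,c), ready(e,e)}  (13 atoms)
F2 = F1 ∪ {above(a), above(c), above(e), on(a), on(c), on(e)}  (19 atoms)
goal ⊆ F2  ⇒  h_max = 2

2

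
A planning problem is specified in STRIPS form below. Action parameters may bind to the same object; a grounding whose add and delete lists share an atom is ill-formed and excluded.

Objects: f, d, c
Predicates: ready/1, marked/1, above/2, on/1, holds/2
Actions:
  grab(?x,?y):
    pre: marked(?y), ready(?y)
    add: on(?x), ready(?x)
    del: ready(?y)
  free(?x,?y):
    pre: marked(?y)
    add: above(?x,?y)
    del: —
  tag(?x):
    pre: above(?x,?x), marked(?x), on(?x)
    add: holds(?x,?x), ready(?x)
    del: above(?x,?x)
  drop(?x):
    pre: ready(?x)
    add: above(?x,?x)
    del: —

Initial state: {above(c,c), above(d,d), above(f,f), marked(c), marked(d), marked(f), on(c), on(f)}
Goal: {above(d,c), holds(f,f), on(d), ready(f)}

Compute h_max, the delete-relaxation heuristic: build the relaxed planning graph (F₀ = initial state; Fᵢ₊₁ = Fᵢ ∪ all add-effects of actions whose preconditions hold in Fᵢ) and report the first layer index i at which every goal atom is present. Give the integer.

2

F0 = init (8 atoms)
F1 = F0 ∪ {above(c,d), above(c,f), above(d,c), above(d,f), above(f,c), above(f,d), holds(c,c), holds(f,f), ready(c), ready(f)}  (18 atoms)
F2 = F1 ∪ {on(d), ready(d)}  (20 atoms)
goal ⊆ F2  ⇒  h_max = 2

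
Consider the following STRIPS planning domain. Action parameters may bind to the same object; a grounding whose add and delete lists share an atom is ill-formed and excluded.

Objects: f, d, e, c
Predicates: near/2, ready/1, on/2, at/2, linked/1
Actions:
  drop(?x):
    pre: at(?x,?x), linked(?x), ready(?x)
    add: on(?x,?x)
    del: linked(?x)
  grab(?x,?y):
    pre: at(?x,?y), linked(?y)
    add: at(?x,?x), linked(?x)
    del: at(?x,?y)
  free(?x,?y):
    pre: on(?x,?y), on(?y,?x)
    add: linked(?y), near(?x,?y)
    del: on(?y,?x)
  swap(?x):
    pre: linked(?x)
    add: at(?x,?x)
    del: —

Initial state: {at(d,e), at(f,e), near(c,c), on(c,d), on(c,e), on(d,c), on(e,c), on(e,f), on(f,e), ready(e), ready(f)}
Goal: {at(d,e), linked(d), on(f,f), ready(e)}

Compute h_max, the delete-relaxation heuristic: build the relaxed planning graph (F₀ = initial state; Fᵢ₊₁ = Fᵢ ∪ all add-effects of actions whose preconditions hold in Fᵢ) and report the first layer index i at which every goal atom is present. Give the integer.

F0 = init (11 atoms)
F1 = F0 ∪ {linked(c), linked(d), linked(e), linked(f), near(c,d), near(c,e), near(d,c), near(e,c), near(e,f), near(f,e)}  (21 atoms)
F2 = F1 ∪ {at(c,c), at(d,d), at(e,e), at(f,f)}  (25 atoms)
F3 = F2 ∪ {on(e,e), on(f,f)}  (27 atoms)
goal ⊆ F3  ⇒  h_max = 3

3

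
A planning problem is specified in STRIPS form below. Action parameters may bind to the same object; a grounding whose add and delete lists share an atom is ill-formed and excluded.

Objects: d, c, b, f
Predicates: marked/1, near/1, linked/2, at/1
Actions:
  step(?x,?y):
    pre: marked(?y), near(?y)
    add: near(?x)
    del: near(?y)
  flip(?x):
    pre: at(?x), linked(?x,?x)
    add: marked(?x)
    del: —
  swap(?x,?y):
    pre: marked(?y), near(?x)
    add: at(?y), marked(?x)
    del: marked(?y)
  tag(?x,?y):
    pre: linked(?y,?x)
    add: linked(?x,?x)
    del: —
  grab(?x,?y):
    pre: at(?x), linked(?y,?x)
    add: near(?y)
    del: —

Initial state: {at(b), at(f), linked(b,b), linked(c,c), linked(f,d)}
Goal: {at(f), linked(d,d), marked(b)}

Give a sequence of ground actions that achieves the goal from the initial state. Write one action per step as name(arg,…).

flip(b); tag(d,f)

1. flip(b)  →  {at(b), at(f), linked(b,b), linked(c,c), linked(f,d), marked(b)}
2. tag(d,f)  →  {at(b), at(f), linked(b,b), linked(c,c), linked(d,d), linked(f,d), marked(b)}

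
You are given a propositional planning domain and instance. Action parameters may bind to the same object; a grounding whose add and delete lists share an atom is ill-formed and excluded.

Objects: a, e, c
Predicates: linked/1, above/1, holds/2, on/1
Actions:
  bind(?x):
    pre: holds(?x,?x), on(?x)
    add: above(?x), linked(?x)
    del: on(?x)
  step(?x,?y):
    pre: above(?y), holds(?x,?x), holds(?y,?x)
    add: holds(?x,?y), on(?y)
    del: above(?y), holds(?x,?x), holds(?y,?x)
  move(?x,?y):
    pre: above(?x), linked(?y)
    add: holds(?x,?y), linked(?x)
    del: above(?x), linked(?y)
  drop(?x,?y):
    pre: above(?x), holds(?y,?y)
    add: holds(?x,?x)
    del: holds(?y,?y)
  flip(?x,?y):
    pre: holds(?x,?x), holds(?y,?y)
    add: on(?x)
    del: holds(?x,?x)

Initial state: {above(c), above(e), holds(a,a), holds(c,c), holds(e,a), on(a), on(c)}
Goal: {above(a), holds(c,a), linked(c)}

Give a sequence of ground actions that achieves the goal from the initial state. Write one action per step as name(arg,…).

bind(a); move(c,a)

1. bind(a)  →  {above(a), above(c), above(e), holds(a,a), holds(c,c), holds(e,a), linked(a), on(c)}
2. move(c,a)  →  {above(a), above(e), holds(a,a), holds(c,a), holds(c,c), holds(e,a), linked(c), on(c)}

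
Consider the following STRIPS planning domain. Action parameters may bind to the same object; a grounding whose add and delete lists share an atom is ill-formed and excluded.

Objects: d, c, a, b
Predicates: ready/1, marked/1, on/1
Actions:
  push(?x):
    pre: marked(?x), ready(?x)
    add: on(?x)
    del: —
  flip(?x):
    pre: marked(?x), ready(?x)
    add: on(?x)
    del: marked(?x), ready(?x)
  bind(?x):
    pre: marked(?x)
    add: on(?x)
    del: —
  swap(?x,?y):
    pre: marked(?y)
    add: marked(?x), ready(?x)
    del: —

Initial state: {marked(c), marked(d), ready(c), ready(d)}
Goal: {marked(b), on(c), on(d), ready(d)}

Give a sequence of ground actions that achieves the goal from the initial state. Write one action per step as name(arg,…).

1. push(d)  →  {marked(c), marked(d), on(d), ready(c), ready(d)}
2. push(c)  →  {marked(c), marked(d), on(c), on(d), ready(c), ready(d)}
3. swap(b,d)  →  {marked(b), marked(c), marked(d), on(c), on(d), ready(b), ready(c), ready(d)}

push(d); push(c); swap(b,d)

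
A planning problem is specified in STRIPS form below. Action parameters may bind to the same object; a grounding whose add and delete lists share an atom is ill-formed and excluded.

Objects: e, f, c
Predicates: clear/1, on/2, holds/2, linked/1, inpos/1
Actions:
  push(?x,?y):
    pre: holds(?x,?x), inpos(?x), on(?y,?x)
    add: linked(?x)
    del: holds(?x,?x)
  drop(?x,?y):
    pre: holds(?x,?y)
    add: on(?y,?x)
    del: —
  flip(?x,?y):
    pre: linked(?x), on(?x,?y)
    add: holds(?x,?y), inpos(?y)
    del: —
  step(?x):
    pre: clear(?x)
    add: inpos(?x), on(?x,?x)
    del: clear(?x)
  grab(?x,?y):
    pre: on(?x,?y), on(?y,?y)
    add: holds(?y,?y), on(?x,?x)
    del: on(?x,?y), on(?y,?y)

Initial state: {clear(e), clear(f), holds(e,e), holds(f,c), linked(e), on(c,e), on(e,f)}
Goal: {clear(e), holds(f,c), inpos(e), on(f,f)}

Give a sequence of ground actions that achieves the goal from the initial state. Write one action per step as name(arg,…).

drop(e,e); flip(e,e); step(f)

1. drop(e,e)  →  {clear(e), clear(f), holds(e,e), holds(f,c), linked(e), on(c,e), on(e,e), on(e,f)}
2. flip(e,e)  →  {clear(e), clear(f), holds(e,e), holds(f,c), inpos(e), linked(e), on(c,e), on(e,e), on(e,f)}
3. step(f)  →  {clear(e), holds(e,e), holds(f,c), inpos(e), inpos(f), linked(e), on(c,e), on(e,e), on(e,f), on(f,f)}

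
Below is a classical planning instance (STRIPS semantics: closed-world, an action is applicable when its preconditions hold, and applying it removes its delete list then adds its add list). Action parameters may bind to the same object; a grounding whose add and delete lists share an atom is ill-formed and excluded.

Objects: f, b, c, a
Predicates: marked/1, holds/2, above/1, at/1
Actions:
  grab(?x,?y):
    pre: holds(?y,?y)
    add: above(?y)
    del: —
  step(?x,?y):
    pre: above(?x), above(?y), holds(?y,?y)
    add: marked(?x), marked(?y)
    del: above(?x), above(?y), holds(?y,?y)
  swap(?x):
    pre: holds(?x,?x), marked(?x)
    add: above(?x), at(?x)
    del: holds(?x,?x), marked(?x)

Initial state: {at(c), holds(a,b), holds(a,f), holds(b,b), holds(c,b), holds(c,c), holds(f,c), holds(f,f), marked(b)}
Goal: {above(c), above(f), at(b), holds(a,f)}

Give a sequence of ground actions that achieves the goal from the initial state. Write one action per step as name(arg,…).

1. grab(f,f)  →  {above(f), at(c), holds(a,b), holds(a,f), holds(b,b), holds(c,b), holds(c,c), holds(f,c), holds(f,f), marked(b)}
2. grab(f,c)  →  {above(c), above(f), at(c), holds(a,b), holds(a,f), holds(b,b), holds(c,b), holds(c,c), holds(f,c), holds(f,f), marked(b)}
3. swap(b)  →  {above(b), above(c), above(f), at(b), at(c), holds(a,b), holds(a,f), holds(c,b), holds(c,c), holds(f,c), holds(f,f)}

grab(f,f); grab(f,c); swap(b)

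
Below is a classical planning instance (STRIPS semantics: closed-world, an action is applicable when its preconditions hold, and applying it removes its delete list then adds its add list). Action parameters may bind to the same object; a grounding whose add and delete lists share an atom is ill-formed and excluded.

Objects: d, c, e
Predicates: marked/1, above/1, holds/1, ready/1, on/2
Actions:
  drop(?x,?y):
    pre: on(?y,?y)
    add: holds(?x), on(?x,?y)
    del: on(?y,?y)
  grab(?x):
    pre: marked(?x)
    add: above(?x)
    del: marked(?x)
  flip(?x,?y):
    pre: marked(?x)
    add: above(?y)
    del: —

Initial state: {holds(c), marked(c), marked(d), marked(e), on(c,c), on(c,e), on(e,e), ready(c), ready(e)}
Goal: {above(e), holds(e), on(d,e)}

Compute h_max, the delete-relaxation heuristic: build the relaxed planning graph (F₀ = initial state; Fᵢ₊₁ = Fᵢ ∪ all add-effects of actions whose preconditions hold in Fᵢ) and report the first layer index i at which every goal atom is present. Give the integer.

1

F0 = init (9 atoms)
F1 = F0 ∪ {above(c), above(d), above(e), holds(d), holds(e), on(d,c), on(d,e), on(e,c)}  (17 atoms)
goal ⊆ F1  ⇒  h_max = 1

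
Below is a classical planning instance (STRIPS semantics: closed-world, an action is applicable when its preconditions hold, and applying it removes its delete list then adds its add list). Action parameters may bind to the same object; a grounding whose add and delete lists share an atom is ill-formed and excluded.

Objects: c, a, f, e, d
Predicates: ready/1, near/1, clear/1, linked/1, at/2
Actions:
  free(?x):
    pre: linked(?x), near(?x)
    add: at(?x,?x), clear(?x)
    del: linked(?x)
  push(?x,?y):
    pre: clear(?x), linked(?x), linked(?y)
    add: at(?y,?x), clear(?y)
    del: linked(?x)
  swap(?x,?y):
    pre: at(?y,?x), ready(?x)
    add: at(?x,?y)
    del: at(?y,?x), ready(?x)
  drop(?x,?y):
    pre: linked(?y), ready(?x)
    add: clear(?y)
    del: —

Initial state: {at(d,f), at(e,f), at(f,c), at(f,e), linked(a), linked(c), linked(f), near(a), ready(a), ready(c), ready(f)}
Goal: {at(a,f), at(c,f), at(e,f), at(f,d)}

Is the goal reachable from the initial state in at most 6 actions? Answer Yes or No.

1. swap(c,f)  →  {at(c,f), at(d,f), at(e,f), at(f,e), linked(a), linked(c), linked(f), near(a), ready(a), ready(f)}
2. swap(f,d)  →  {at(c,f), at(e,f), at(f,d), at(f,e), linked(a), linked(c), linked(f), near(a), ready(a)}
3. drop(a,f)  →  {at(c,f), at(e,f), at(f,d), at(f,e), clear(f), linked(a), linked(c), linked(f), near(a), ready(a)}
4. push(f,a)  →  {at(a,f), at(c,f), at(e,f), at(f,d), at(f,e), clear(a), clear(f), linked(a), linked(c), near(a), ready(a)}
optimal plan length = 4; 4 ≤ 6

Yes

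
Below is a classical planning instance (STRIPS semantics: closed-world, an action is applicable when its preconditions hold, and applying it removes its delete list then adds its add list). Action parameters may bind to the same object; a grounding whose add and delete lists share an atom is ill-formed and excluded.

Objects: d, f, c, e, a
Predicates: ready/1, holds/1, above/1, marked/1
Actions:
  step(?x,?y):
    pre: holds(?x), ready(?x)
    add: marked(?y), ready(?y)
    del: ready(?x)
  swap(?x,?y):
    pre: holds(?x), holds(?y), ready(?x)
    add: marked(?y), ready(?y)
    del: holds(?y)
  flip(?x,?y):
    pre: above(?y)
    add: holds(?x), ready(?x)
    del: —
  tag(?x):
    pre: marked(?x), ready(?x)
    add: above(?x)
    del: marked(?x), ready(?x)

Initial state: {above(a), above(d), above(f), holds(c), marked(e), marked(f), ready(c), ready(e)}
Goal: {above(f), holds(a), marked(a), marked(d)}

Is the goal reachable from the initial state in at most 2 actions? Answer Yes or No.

1. step(c,a)  →  {above(a), above(d), above(f), holds(c), marked(a), marked(e), marked(f), ready(a), ready(e)}
2. flip(a,d)  →  {above(a), above(d), above(f), holds(a), holds(c), marked(a), marked(e), marked(f), ready(a), ready(e)}
3. step(a,d)  →  {above(a), above(d), above(f), holds(a), holds(c), marked(a), marked(d), marked(e), marked(f), ready(d), ready(e)}
optimal plan length = 3; 3 > 2

No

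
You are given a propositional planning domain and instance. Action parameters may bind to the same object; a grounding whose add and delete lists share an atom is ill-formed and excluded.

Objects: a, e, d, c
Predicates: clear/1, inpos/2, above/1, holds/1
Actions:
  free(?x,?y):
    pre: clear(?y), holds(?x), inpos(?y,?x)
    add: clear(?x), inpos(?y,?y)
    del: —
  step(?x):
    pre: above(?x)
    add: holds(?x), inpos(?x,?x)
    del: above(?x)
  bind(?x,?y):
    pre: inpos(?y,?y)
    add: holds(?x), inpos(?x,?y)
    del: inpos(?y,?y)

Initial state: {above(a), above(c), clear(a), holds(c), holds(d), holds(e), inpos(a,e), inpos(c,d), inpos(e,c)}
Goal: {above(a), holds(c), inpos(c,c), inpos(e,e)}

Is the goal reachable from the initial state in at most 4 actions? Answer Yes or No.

1. free(e,a)  →  {above(a), above(c), clear(a), clear(e), holds(c), holds(d), holds(e), inpos(a,a), inpos(a,e), inpos(c,d), inpos(e,c)}
2. free(c,e)  →  {above(a), above(c), clear(a), clear(c), clear(e), holds(c), holds(d), holds(e), inpos(a,a), inpos(a,e), inpos(c,d), inpos(e,c), inpos(e,e)}
3. free(d,c)  →  {above(a), above(c), clear(a), clear(c), clear(d), clear(e), holds(c), holds(d), holds(e), inpos(a,a), inpos(a,e), inpos(c,c), inpos(c,d), inpos(e,c), inpos(e,e)}
optimal plan length = 3; 3 ≤ 4

Yes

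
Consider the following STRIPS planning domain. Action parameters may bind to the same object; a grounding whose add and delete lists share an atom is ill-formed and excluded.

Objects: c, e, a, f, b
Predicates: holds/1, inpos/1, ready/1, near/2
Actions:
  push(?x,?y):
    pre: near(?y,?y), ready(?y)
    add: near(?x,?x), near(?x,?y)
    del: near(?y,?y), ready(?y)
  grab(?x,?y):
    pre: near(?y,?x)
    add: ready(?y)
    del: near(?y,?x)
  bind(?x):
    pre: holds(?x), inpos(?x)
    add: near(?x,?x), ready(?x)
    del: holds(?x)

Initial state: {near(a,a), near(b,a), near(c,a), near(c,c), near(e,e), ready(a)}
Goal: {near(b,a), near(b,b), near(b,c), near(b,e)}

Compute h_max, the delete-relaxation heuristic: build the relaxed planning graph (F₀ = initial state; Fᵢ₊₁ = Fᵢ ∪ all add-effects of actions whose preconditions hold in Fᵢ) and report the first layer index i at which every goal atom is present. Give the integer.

F0 = init (6 atoms)
F1 = F0 ∪ {near(b,b), near(e,a), near(f,a), near(f,f), ready(b), ready(c), ready(e)}  (13 atoms)
F2 = F1 ∪ {near(a,b), near(a,c), near(a,e), near(b,c), near(b,e), near(c,b), near(c,e), near(e,b), near(e,c), near(f,b), near(f,c), near(f,e), ready(f)}  (26 atoms)
goal ⊆ F2  ⇒  h_max = 2

2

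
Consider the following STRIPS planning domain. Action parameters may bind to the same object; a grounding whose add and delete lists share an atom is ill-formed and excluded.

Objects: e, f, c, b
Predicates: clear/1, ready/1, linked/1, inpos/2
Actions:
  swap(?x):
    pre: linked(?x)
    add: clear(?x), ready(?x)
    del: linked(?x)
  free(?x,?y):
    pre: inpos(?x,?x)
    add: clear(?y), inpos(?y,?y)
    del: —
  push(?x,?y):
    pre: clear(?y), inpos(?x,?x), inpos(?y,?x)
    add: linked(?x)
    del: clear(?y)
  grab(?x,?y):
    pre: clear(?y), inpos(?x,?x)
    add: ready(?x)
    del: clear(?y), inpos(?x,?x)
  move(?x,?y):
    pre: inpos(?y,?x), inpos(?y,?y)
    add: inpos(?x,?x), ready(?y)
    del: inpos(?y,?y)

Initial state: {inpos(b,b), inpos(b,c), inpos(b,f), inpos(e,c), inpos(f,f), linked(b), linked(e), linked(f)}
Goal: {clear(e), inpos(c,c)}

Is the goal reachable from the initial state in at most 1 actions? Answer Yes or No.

No

1. swap(e)  →  {clear(e), inpos(b,b), inpos(b,c), inpos(b,f), inpos(e,c), inpos(f,f), linked(b), linked(f), ready(e)}
2. free(f,c)  →  {clear(c), clear(e), inpos(b,b), inpos(b,c), inpos(b,f), inpos(c,c), inpos(e,c), inpos(f,f), linked(b), linked(f), ready(e)}
optimal plan length = 2; 2 > 1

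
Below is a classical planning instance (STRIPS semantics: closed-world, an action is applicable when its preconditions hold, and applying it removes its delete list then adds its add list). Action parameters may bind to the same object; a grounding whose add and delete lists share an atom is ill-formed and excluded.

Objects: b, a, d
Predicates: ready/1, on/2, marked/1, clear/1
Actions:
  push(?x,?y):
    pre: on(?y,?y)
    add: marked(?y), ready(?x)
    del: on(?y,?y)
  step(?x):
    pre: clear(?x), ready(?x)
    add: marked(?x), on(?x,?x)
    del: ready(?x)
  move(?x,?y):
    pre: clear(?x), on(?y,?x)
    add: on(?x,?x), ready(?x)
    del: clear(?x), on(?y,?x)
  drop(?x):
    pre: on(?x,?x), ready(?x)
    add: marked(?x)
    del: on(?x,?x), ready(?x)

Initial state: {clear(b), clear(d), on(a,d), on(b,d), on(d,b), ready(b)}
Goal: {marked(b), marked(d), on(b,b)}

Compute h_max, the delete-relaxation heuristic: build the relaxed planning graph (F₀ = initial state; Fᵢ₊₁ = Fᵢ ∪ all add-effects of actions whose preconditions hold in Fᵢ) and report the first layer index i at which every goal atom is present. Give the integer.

F0 = init (6 atoms)
F1 = F0 ∪ {marked(b), on(b,b), on(d,d), ready(d)}  (10 atoms)
F2 = F1 ∪ {marked(d), ready(a)}  (12 atoms)
goal ⊆ F2  ⇒  h_max = 2

2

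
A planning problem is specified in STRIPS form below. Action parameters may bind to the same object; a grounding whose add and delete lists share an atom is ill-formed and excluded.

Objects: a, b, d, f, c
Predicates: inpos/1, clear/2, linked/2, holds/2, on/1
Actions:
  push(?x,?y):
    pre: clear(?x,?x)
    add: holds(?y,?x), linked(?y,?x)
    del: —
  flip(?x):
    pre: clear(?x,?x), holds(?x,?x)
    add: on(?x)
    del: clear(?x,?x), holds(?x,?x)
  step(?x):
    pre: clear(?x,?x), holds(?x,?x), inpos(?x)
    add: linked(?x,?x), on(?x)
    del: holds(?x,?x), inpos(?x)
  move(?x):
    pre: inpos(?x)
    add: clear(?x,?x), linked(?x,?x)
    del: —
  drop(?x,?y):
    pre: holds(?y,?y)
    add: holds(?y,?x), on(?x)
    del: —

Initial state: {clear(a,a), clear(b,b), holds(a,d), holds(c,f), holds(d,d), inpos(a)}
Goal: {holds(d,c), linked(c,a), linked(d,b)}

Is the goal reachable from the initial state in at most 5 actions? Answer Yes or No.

Yes

1. push(a,c)  →  {clear(a,a), clear(b,b), holds(a,d), holds(c,a), holds(c,f), holds(d,d), inpos(a), linked(c,a)}
2. push(b,d)  →  {clear(a,a), clear(b,b), holds(a,d), holds(c,a), holds(c,f), holds(d,b), holds(d,d), inpos(a), linked(c,a), linked(d,b)}
3. drop(c,d)  →  {clear(a,a), clear(b,b), holds(a,d), holds(c,a), holds(c,f), holds(d,b), holds(d,c), holds(d,d), inpos(a), linked(c,a), linked(d,b), on(c)}
optimal plan length = 3; 3 ≤ 5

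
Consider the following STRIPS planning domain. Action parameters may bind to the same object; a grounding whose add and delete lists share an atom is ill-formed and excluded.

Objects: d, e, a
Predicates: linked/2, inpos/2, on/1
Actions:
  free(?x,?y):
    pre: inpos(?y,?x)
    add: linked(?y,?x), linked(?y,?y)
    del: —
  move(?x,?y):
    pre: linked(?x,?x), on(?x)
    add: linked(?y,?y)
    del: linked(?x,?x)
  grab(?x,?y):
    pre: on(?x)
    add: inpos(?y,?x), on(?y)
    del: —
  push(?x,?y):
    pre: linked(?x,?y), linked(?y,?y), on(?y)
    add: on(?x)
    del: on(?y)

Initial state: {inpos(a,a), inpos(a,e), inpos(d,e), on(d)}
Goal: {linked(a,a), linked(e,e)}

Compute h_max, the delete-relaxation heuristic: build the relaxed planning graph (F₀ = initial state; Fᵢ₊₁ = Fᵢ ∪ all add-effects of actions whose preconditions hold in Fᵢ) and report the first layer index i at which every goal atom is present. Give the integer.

F0 = init (4 atoms)
F1 = F0 ∪ {inpos(a,d), inpos(d,d), inpos(e,d), linked(a,a), linked(a,e), linked(d,d), linked(d,e), on(a), on(e)}  (13 atoms)
F2 = F1 ∪ {inpos(d,a), inpos(e,a), inpos(e,e), linked(a,d), linked(e,d), linked(e,e)}  (19 atoms)
goal ⊆ F2  ⇒  h_max = 2

2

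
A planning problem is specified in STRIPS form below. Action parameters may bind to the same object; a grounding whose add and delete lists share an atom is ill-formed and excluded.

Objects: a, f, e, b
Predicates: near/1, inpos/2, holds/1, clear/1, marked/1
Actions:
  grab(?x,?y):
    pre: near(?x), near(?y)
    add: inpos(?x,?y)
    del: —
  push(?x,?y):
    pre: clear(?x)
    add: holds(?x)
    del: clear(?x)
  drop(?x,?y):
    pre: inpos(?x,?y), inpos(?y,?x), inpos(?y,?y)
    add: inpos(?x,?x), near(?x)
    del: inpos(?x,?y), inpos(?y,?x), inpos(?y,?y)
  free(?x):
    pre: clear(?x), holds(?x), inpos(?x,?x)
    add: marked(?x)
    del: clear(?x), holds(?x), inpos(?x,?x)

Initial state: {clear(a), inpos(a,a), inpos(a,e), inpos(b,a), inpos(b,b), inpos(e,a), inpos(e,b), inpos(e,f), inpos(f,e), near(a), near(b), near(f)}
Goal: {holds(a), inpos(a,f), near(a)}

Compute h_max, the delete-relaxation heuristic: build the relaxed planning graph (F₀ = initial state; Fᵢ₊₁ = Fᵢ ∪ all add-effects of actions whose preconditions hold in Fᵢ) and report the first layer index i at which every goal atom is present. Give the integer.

1

F0 = init (12 atoms)
F1 = F0 ∪ {holds(a), inpos(a,b), inpos(a,f), inpos(b,f), inpos(e,e), inpos(f,a), inpos(f,b), inpos(f,f), near(e)}  (21 atoms)
goal ⊆ F1  ⇒  h_max = 1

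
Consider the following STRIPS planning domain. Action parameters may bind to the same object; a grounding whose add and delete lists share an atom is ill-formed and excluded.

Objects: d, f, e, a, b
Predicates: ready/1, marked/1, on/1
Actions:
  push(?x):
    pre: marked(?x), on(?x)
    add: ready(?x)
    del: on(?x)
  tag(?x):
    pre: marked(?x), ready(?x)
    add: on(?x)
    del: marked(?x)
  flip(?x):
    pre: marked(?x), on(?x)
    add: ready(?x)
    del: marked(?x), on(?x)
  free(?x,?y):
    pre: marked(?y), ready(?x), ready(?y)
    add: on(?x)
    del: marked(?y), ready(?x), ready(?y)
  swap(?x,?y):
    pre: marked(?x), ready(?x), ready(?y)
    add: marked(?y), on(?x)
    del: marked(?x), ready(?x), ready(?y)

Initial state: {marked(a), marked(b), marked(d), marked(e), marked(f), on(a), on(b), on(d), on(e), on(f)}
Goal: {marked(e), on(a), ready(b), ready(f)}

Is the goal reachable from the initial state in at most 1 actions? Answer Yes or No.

1. push(f)  →  {marked(a), marked(b), marked(d), marked(e), marked(f), on(a), on(b), on(d), on(e), ready(f)}
2. push(b)  →  {marked(a), marked(b), marked(d), marked(e), marked(f), on(a), on(d), on(e), ready(b), ready(f)}
optimal plan length = 2; 2 > 1

No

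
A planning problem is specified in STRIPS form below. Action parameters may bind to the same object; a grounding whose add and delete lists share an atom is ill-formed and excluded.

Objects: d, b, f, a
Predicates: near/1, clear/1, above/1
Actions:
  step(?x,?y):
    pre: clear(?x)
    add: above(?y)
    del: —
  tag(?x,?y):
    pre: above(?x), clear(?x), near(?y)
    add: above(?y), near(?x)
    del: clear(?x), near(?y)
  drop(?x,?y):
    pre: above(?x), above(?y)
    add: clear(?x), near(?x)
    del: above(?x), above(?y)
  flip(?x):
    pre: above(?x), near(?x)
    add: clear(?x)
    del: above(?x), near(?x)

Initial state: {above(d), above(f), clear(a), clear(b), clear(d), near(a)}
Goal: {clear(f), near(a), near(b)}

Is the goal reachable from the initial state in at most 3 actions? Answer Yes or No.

Yes

1. step(d,b)  →  {above(b), above(d), above(f), clear(a), clear(b), clear(d), near(a)}
2. drop(b,d)  →  {above(f), clear(a), clear(b), clear(d), near(a), near(b)}
3. drop(f,f)  →  {clear(a), clear(b), clear(d), clear(f), near(a), near(b), near(f)}
optimal plan length = 3; 3 ≤ 3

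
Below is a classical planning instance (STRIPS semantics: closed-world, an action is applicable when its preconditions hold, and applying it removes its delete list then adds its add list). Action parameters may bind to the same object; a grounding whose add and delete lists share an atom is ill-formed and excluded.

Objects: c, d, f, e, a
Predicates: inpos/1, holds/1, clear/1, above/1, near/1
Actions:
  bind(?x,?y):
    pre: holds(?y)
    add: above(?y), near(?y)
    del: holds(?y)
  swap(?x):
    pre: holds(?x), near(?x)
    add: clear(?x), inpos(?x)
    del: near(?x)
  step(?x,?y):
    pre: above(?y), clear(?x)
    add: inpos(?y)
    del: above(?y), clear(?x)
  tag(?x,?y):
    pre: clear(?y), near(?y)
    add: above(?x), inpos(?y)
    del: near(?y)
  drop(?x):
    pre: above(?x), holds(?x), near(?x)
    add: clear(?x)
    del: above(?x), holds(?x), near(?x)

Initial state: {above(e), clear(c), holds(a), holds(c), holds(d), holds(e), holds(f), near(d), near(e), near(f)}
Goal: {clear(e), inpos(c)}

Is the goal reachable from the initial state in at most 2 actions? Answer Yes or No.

1. bind(c,c)  →  {above(c), above(e), clear(c), holds(a), holds(d), holds(e), holds(f), near(c), near(d), near(e), near(f)}
2. swap(e)  →  {above(c), above(e), clear(c), clear(e), holds(a), holds(d), holds(e), holds(f), inpos(e), near(c), near(d), near(f)}
3. step(c,c)  →  {above(e), clear(e), holds(a), holds(d), holds(e), holds(f), inpos(c), inpos(e), near(c), near(d), near(f)}
optimal plan length = 3; 3 > 2

No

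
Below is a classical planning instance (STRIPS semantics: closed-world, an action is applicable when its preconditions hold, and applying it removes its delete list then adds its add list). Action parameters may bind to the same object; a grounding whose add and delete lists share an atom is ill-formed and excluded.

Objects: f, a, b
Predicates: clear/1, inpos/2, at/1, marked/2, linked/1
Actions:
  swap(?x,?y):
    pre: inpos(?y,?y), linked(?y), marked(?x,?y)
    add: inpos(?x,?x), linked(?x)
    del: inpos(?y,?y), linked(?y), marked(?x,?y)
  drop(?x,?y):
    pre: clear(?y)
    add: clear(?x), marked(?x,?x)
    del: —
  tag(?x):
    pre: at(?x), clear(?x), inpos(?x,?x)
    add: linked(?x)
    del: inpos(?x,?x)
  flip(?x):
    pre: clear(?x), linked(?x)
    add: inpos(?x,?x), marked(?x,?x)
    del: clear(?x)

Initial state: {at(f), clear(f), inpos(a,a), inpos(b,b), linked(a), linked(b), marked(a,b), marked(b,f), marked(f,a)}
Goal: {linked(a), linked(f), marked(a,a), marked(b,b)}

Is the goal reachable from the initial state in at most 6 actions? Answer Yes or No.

Yes

1. swap(f,a)  →  {at(f), clear(f), inpos(b,b), inpos(f,f), linked(b), linked(f), marked(a,b), marked(b,f)}
2. swap(a,b)  →  {at(f), clear(f), inpos(a,a), inpos(f,f), linked(a), linked(f), marked(b,f)}
3. drop(a,f)  →  {at(f), clear(a), clear(f), inpos(a,a), inpos(f,f), linked(a), linked(f), marked(a,a), marked(b,f)}
4. drop(b,f)  →  {at(f), clear(a), clear(b), clear(f), inpos(a,a), inpos(f,f), linked(a), linked(f), marked(a,a), marked(b,b), marked(b,f)}
optimal plan length = 4; 4 ≤ 6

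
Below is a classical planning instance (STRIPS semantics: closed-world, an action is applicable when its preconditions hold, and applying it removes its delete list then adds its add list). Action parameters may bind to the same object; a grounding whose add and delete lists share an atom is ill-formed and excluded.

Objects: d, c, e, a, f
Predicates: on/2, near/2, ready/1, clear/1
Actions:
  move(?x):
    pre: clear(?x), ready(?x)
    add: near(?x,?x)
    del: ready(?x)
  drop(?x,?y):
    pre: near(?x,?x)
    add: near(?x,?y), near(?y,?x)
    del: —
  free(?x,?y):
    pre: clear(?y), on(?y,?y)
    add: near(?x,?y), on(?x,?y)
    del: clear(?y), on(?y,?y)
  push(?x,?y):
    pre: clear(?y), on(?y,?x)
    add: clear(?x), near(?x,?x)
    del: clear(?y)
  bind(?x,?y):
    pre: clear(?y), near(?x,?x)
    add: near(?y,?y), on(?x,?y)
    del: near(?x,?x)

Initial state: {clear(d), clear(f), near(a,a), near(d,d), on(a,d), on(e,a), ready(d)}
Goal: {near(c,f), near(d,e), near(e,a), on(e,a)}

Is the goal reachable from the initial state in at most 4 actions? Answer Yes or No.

Yes

1. drop(d,e)  →  {clear(d), clear(f), near(a,a), near(d,d), near(d,e), near(e,d), on(a,d), on(e,a), ready(d)}
2. drop(a,e)  →  {clear(d), clear(f), near(a,a), near(a,e), near(d,d), near(d,e), near(e,a), near(e,d), on(a,d), on(e,a), ready(d)}
3. bind(d,f)  →  {clear(d), clear(f), near(a,a), near(a,e), near(d,e), near(e,a), near(e,d), near(f,f), on(a,d), on(d,f), on(e,a), ready(d)}
4. drop(f,c)  →  {clear(d), clear(f), near(a,a), near(a,e), near(c,f), near(d,e), near(e,a), near(e,d), near(f,c), near(f,f), on(a,d), on(d,f), on(e,a), ready(d)}
optimal plan length = 4; 4 ≤ 4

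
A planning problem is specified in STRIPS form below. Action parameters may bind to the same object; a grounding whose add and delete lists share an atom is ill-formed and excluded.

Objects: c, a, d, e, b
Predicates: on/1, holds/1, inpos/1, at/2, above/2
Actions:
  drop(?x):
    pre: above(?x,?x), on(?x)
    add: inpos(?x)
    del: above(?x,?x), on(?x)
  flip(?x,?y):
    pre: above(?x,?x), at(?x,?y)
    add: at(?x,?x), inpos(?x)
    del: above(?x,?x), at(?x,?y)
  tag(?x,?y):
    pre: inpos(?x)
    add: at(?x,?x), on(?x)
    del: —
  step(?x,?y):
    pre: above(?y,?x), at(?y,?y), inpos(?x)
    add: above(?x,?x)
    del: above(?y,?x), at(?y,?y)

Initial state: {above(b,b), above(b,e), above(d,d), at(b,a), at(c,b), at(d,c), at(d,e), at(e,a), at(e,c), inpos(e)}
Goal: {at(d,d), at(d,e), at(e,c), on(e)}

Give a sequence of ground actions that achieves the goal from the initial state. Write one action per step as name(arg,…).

1. flip(d,c)  →  {above(b,b), above(b,e), at(b,a), at(c,b), at(d,d), at(d,e), at(e,a), at(e,c), inpos(d), inpos(e)}
2. tag(e,c)  →  {above(b,b), above(b,e), at(b,a), at(c,b), at(d,d), at(d,e), at(e,a), at(e,c), at(e,e), inpos(d), inpos(e), on(e)}

flip(d,c); tag(e,c)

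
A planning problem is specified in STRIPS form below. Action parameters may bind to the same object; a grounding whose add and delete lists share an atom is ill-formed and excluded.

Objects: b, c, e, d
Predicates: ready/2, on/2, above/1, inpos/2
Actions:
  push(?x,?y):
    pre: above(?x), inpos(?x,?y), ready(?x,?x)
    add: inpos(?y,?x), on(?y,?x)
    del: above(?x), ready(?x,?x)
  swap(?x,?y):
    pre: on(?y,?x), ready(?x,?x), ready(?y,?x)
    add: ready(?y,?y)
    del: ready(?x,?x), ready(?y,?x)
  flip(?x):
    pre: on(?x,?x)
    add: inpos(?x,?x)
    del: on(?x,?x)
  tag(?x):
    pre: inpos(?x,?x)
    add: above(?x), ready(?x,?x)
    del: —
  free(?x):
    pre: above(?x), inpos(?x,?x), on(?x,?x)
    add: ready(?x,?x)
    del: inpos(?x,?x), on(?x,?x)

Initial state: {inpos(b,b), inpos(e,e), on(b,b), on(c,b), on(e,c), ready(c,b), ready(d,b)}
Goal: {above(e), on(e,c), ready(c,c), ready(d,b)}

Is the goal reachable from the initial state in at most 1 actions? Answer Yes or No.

1. tag(b)  →  {above(b), inpos(b,b), inpos(e,e), on(b,b), on(c,b), on(e,c), ready(b,b), ready(c,b), ready(d,b)}
2. swap(b,c)  →  {above(b), inpos(b,b), inpos(e,e), on(b,b), on(c,b), on(e,c), ready(c,c), ready(d,b)}
3. tag(e)  →  {above(b), above(e), inpos(b,b), inpos(e,e), on(b,b), on(c,b), on(e,c), ready(c,c), ready(d,b), ready(e,e)}
optimal plan length = 3; 3 > 1

No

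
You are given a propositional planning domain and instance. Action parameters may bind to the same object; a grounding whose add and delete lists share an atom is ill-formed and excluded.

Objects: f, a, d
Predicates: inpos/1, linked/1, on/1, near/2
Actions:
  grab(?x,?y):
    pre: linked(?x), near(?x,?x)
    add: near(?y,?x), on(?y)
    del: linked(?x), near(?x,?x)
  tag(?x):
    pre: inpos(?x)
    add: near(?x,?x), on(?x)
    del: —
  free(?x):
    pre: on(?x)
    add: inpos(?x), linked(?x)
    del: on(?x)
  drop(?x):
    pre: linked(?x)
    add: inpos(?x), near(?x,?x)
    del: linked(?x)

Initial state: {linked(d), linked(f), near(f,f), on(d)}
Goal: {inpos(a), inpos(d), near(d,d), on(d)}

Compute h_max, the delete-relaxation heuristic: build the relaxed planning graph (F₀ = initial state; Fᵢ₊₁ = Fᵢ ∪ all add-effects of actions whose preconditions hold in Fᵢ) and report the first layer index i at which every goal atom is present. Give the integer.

F0 = init (4 atoms)
F1 = F0 ∪ {inpos(d), inpos(f), near(a,f), near(d,d), near(d,f), on(a)}  (10 atoms)
F2 = F1 ∪ {inpos(a), linked(a), near(a,d), near(f,d), on(f)}  (15 atoms)
goal ⊆ F2  ⇒  h_max = 2

2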